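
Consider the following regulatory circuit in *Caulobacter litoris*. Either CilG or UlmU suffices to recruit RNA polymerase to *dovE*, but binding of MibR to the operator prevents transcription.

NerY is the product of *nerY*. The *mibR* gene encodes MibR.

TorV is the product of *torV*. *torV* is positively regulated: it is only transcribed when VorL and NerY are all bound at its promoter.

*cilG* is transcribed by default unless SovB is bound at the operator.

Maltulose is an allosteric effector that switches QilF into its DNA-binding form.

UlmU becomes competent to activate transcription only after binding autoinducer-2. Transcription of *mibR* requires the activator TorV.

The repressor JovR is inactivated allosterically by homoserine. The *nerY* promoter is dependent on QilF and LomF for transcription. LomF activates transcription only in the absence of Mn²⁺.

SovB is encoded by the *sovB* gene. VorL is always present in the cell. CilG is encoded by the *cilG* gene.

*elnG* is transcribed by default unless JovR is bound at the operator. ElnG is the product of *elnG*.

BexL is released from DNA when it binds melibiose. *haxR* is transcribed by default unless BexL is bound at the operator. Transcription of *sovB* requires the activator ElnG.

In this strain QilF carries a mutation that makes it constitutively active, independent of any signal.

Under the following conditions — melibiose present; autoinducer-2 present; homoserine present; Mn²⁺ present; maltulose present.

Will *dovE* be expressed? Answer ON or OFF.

ON

VorL is produced constitutively and is active.
QilF is constitutively active in this strain.
Mn²⁺ is present, so LomF is inactive.
Required activator LomF is absent, so *nerY* is not transcribed.
So NerY is not produced.
Required activator NerY is absent, so *torV* is not transcribed.
So TorV is not produced.
Required activator TorV is absent, so *mibR* is not transcribed.
So MibR is not produced.
Homoserine is present, so JovR is inactive.
With no repressor bound, *elnG* is transcribed.
So ElnG is produced and active.
No repressor is bound and ElnG is active, so *sovB* is transcribed.
So SovB is produced and active.
With repressor SovB bound, *cilG* is not transcribed.
So CilG is not produced.
Autoinducer-2 is present, so UlmU is active.
Activator UlmU is present, so *dovE* is transcribed.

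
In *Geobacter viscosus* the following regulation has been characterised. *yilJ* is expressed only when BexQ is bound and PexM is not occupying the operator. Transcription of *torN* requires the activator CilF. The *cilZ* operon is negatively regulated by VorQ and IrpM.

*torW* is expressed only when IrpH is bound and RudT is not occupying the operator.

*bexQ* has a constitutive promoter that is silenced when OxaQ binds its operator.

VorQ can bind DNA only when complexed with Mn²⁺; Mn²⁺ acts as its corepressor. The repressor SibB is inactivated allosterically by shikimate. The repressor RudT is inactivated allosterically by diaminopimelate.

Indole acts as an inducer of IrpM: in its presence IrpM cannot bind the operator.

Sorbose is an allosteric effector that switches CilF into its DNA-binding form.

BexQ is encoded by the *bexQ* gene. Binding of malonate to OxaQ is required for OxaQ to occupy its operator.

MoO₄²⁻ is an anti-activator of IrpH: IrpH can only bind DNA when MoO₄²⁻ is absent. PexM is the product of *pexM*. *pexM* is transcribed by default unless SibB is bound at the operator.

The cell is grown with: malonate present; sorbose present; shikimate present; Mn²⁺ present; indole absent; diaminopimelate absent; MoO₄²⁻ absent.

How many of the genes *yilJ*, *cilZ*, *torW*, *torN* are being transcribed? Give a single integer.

1

Shikimate is present, so SibB is inactive.
With no repressor bound, *pexM* is transcribed.
So PexM is produced and active.
Malonate is present, so OxaQ is active.
With repressor OxaQ bound, *bexQ* is not transcribed.
So BexQ is not produced.
With repressor PexM bound, *yilJ* is not transcribed.
→ *yilJ* is OFF.
Mn²⁺ is present, so VorQ is active.
Indole is absent, so IrpM is active.
With repressor VorQ bound, *cilZ* is not transcribed.
→ *cilZ* is OFF.
MoO₄²⁻ is absent, so IrpH is active.
Diaminopimelate is absent, so RudT is active.
With repressor RudT bound, *torW* is not transcribed.
→ *torW* is OFF.
Sorbose is present, so CilF is active.
No repressor is bound and CilF is active, so *torN* is transcribed.
→ *torN* is ON.
1 of the 4 genes is transcribed.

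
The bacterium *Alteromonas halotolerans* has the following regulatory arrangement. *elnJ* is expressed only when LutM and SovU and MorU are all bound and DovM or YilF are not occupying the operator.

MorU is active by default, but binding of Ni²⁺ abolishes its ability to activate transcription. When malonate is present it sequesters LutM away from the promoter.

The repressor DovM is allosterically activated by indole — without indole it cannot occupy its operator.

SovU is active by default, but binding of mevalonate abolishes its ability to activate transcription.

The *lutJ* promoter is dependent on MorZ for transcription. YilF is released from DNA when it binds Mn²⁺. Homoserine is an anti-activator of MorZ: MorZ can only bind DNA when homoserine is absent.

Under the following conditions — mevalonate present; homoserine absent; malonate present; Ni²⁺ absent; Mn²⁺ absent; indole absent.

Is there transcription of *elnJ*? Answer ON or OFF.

Malonate is present, so LutM is inactive.
Mevalonate is present, so SovU is inactive.
Ni²⁺ is absent, so MorU is active.
Indole is absent, so DovM is inactive.
Mn²⁺ is absent, so YilF is active.
With repressor YilF bound, *elnJ* is not transcribed.

OFF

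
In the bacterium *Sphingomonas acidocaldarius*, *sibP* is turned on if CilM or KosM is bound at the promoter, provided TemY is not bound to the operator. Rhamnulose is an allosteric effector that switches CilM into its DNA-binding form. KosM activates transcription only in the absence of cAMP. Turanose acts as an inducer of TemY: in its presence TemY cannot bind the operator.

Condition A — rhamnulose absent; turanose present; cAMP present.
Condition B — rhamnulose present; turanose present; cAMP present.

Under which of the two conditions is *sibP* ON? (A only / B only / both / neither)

B only

Condition A:
Rhamnulose is absent, so CilM is inactive.
Turanose is present, so TemY is inactive.
cAMP is present, so KosM is inactive.
No activator is available at the *sibP* promoter, so *sibP* is not transcribed.
→ *sibP* is OFF in A.
Condition B:
Rhamnulose is present, so CilM is active.
Turanose is present, so TemY is inactive.
cAMP is present, so KosM is inactive.
Activator CilM is present, so *sibP* is transcribed.
→ *sibP* is ON in B.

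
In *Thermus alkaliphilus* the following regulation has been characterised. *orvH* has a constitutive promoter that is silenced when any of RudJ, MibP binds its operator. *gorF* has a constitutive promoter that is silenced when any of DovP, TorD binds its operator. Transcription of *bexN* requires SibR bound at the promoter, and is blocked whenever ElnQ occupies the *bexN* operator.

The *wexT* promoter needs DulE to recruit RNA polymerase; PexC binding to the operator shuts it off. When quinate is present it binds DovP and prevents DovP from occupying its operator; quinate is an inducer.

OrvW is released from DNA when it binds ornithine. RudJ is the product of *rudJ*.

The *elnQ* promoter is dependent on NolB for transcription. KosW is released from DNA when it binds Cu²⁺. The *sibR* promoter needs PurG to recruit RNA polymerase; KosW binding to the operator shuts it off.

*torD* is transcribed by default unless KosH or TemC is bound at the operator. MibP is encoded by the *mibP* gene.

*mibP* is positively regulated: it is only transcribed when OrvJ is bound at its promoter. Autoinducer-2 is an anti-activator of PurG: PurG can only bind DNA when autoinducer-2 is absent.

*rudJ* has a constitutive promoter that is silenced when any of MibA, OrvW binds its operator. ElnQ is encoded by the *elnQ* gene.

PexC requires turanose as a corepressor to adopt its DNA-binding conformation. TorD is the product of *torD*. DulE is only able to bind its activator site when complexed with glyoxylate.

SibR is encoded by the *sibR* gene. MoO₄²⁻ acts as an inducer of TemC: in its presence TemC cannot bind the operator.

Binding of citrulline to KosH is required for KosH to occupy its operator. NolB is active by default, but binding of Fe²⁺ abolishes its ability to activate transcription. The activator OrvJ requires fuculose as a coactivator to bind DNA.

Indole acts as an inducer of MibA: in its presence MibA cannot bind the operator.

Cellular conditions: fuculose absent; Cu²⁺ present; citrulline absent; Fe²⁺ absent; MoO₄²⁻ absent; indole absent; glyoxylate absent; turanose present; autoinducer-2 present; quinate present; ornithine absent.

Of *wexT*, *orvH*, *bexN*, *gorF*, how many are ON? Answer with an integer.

2

Glyoxylate is absent, so DulE is inactive.
Turanose is present, so PexC is active.
With repressor PexC bound, *wexT* is not transcribed.
→ *wexT* is OFF.
Indole is absent, so MibA is active.
Ornithine is absent, so OrvW is active.
With repressor MibA bound, *rudJ* is not transcribed.
So RudJ is not produced.
Fuculose is absent, so OrvJ is inactive.
Required activator OrvJ is absent, so *mibP* is not transcribed.
So MibP is not produced.
With no repressor bound, *orvH* is transcribed.
→ *orvH* is ON.
Autoinducer-2 is present, so PurG is inactive.
Cu²⁺ is present, so KosW is inactive.
Required activator PurG is absent, so *sibR* is not transcribed.
So SibR is not produced.
Fe²⁺ is absent, so NolB is active.
No repressor is bound and NolB is active, so *elnQ* is transcribed.
So ElnQ is produced and active.
With repressor ElnQ bound, *bexN* is not transcribed.
→ *bexN* is OFF.
Quinate is present, so DovP is inactive.
Citrulline is absent, so KosH is inactive.
MoO₄²⁻ is absent, so TemC is active.
With repressor TemC bound, *torD* is not transcribed.
So TorD is not produced.
With no repressor bound, *gorF* is transcribed.
→ *gorF* is ON.
2 of the 4 genes are transcribed.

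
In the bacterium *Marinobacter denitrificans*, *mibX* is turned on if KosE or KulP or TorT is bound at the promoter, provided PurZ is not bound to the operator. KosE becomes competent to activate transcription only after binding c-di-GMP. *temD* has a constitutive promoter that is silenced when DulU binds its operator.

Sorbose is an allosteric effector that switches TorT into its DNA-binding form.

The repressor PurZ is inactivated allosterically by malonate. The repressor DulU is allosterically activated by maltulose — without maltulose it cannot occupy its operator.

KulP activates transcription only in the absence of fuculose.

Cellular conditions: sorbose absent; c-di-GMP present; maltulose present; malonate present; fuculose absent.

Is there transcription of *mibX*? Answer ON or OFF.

ON

c-di-GMP is present, so KosE is active.
Fuculose is absent, so KulP is active.
Malonate is present, so PurZ is inactive.
Sorbose is absent, so TorT is inactive.
Activator KosE is present, so *mibX* is transcribed.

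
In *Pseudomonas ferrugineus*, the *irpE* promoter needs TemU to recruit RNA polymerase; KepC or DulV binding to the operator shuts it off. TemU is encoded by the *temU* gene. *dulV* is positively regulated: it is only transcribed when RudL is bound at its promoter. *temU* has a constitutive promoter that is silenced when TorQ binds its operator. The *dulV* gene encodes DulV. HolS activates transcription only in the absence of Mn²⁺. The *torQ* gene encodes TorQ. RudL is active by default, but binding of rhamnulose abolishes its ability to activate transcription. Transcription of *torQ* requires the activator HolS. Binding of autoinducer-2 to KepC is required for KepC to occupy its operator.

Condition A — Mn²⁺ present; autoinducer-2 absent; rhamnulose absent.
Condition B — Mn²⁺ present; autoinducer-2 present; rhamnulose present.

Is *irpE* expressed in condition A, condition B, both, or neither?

neither

Condition A:
Mn²⁺ is present, so HolS is inactive.
Required activator HolS is absent, so *torQ* is not transcribed.
So TorQ is not produced.
With no repressor bound, *temU* is transcribed.
So TemU is produced and active.
Autoinducer-2 is absent, so KepC is inactive.
Rhamnulose is absent, so RudL is active.
No repressor is bound and RudL is active, so *dulV* is transcribed.
So DulV is produced and active.
With repressor DulV bound, *irpE* is not transcribed.
→ *irpE* is OFF in A.
Condition B:
Mn²⁺ is present, so HolS is inactive.
Required activator HolS is absent, so *torQ* is not transcribed.
So TorQ is not produced.
With no repressor bound, *temU* is transcribed.
So TemU is produced and active.
Autoinducer-2 is present, so KepC is active.
Rhamnulose is present, so RudL is inactive.
Required activator RudL is absent, so *dulV* is not transcribed.
So DulV is not produced.
With repressor KepC bound, *irpE* is not transcribed.
→ *irpE* is OFF in B.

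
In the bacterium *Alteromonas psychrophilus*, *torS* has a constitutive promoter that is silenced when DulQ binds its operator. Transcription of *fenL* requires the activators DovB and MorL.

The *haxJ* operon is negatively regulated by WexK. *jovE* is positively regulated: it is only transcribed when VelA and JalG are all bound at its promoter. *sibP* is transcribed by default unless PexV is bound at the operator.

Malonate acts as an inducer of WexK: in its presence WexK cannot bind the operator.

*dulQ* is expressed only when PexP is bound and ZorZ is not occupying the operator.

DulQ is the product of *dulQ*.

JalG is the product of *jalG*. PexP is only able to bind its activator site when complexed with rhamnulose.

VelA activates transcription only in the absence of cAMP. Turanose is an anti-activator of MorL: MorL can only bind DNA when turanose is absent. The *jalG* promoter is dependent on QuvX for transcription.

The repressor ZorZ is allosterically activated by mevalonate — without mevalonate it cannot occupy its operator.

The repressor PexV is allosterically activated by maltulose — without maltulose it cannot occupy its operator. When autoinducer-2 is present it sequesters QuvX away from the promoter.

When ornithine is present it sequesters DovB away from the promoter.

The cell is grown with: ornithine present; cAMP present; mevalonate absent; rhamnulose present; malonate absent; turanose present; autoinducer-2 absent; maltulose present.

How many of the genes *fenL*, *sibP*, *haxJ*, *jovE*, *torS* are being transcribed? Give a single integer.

Ornithine is present, so DovB is inactive.
Turanose is present, so MorL is inactive.
Required activator DovB is absent, so *fenL* is not transcribed.
→ *fenL* is OFF.
Maltulose is present, so PexV is active.
With repressor PexV bound, *sibP* is not transcribed.
→ *sibP* is OFF.
Malonate is absent, so WexK is active.
With repressor WexK bound, *haxJ* is not transcribed.
→ *haxJ* is OFF.
cAMP is present, so VelA is inactive.
Autoinducer-2 is absent, so QuvX is active.
No repressor is bound and QuvX is active, so *jalG* is transcribed.
So JalG is produced and active.
Required activator VelA is absent, so *jovE* is not transcribed.
→ *jovE* is OFF.
Rhamnulose is present, so PexP is active.
Mevalonate is absent, so ZorZ is inactive.
No repressor is bound and PexP is active, so *dulQ* is transcribed.
So DulQ is produced and active.
With repressor DulQ bound, *torS* is not transcribed.
→ *torS* is OFF.
0 of the 5 genes are transcribed.

0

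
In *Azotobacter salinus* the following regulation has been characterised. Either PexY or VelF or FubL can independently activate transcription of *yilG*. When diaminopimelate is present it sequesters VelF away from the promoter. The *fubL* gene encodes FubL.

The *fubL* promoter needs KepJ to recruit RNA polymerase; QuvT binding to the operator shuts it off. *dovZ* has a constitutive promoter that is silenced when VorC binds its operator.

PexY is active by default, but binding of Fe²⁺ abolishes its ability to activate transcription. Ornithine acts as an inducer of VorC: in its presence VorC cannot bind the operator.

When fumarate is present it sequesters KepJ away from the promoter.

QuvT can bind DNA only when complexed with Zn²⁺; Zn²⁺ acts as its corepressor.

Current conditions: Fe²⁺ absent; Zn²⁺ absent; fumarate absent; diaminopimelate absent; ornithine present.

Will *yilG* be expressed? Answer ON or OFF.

ON

Fe²⁺ is absent, so PexY is active.
Diaminopimelate is absent, so VelF is active.
Zn²⁺ is absent, so QuvT is inactive.
Fumarate is absent, so KepJ is active.
No repressor is bound and KepJ is active, so *fubL* is transcribed.
So FubL is produced and active.
Activator PexY is present, so *yilG* is transcribed.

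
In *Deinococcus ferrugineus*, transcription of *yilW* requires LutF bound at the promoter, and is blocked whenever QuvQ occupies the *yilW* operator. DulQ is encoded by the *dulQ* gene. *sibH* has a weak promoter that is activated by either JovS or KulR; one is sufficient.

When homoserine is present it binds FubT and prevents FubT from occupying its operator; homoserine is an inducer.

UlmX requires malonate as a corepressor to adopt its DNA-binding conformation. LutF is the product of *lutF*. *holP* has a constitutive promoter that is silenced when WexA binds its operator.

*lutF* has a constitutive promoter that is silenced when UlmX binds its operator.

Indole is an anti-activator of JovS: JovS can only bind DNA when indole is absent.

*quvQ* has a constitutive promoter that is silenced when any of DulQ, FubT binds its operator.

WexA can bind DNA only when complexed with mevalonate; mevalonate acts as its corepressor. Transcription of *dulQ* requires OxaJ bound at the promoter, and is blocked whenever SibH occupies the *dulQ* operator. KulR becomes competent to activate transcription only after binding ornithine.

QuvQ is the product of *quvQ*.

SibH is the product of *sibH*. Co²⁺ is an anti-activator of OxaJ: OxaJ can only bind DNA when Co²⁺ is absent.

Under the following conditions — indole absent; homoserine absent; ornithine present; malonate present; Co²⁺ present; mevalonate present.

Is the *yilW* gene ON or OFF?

Malonate is present, so UlmX is active.
With repressor UlmX bound, *lutF* is not transcribed.
So LutF is not produced.
Co²⁺ is present, so OxaJ is inactive.
Indole is absent, so JovS is active.
Ornithine is present, so KulR is active.
Activator JovS is present, so *sibH* is transcribed.
So SibH is produced and active.
With repressor SibH bound, *dulQ* is not transcribed.
So DulQ is not produced.
Homoserine is absent, so FubT is active.
With repressor FubT bound, *quvQ* is not transcribed.
So QuvQ is not produced.
Required activator LutF is absent, so *yilW* is not transcribed.

OFF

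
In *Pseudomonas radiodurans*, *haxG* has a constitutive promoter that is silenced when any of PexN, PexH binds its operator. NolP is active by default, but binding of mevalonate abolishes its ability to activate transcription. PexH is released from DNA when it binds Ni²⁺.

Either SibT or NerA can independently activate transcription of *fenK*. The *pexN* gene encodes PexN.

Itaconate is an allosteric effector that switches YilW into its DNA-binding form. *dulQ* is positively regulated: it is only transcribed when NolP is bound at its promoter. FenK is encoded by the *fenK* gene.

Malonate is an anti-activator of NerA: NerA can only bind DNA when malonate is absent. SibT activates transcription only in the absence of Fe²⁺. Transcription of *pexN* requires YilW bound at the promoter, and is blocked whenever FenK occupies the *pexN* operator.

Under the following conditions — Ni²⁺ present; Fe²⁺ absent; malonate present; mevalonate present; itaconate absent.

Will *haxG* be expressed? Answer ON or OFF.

ON

Itaconate is absent, so YilW is inactive.
Fe²⁺ is absent, so SibT is active.
Malonate is present, so NerA is inactive.
Activator SibT is present, so *fenK* is transcribed.
So FenK is produced and active.
With repressor FenK bound, *pexN* is not transcribed.
So PexN is not produced.
Ni²⁺ is present, so PexH is inactive.
With no repressor bound, *haxG* is transcribed.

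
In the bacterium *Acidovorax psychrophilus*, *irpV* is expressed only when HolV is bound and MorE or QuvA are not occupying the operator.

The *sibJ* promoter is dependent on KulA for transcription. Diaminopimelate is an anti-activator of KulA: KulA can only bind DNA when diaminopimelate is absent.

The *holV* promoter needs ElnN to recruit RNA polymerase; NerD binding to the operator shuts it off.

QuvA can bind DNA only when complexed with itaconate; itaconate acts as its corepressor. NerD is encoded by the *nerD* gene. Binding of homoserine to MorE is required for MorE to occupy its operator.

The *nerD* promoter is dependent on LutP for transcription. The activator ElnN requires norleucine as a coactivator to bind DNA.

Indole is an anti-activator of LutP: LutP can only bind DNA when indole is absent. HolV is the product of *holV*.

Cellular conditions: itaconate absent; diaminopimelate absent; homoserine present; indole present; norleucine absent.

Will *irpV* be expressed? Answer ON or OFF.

Homoserine is present, so MorE is active.
Norleucine is absent, so ElnN is inactive.
Indole is present, so LutP is inactive.
Required activator LutP is absent, so *nerD* is not transcribed.
So NerD is not produced.
Required activator ElnN is absent, so *holV* is not transcribed.
So HolV is not produced.
Itaconate is absent, so QuvA is inactive.
With repressor MorE bound, *irpV* is not transcribed.

OFF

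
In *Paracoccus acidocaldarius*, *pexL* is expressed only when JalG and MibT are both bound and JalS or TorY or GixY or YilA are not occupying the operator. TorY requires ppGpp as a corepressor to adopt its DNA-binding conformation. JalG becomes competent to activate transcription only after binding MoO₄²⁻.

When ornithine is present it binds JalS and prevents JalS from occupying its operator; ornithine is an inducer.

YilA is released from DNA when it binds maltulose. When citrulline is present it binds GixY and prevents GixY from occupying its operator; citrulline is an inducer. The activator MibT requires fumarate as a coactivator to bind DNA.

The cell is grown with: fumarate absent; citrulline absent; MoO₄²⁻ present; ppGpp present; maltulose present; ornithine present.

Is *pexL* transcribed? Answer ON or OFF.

OFF

MoO₄²⁻ is present, so JalG is active.
Ornithine is present, so JalS is inactive.
ppGpp is present, so TorY is active.
Fumarate is absent, so MibT is inactive.
Citrulline is absent, so GixY is active.
Maltulose is present, so YilA is inactive.
With repressor TorY bound, *pexL* is not transcribed.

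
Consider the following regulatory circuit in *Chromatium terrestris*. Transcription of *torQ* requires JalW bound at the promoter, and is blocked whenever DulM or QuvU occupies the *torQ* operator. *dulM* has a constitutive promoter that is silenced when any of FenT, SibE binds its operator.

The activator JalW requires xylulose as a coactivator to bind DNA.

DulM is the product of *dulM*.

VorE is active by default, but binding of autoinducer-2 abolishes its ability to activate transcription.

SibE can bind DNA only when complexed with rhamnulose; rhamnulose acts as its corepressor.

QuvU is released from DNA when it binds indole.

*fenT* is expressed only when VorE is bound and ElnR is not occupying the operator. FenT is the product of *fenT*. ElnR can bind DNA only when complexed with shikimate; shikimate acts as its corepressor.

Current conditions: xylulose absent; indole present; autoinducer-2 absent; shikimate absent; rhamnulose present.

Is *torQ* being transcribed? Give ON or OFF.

OFF

Xylulose is absent, so JalW is inactive.
Autoinducer-2 is absent, so VorE is active.
Shikimate is absent, so ElnR is inactive.
No repressor is bound and VorE is active, so *fenT* is transcribed.
So FenT is produced and active.
Rhamnulose is present, so SibE is active.
With repressor FenT bound, *dulM* is not transcribed.
So DulM is not produced.
Indole is present, so QuvU is inactive.
Required activator JalW is absent, so *torQ* is not transcribed.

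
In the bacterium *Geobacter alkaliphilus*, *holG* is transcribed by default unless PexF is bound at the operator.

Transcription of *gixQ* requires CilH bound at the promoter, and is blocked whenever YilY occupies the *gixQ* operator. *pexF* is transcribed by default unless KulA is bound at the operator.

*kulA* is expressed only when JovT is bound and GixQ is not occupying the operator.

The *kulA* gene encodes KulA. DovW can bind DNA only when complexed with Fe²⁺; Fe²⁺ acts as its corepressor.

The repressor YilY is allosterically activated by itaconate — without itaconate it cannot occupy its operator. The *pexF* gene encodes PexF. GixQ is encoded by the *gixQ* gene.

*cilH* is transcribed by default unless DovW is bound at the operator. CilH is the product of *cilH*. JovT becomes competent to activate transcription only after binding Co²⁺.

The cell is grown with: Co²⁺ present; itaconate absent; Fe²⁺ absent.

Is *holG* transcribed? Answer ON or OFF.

Fe²⁺ is absent, so DovW is inactive.
With no repressor bound, *cilH* is transcribed.
So CilH is produced and active.
Itaconate is absent, so YilY is inactive.
No repressor is bound and CilH is active, so *gixQ* is transcribed.
So GixQ is produced and active.
Co²⁺ is present, so JovT is active.
With repressor GixQ bound, *kulA* is not transcribed.
So KulA is not produced.
With no repressor bound, *pexF* is transcribed.
So PexF is produced and active.
With repressor PexF bound, *holG* is not transcribed.

OFF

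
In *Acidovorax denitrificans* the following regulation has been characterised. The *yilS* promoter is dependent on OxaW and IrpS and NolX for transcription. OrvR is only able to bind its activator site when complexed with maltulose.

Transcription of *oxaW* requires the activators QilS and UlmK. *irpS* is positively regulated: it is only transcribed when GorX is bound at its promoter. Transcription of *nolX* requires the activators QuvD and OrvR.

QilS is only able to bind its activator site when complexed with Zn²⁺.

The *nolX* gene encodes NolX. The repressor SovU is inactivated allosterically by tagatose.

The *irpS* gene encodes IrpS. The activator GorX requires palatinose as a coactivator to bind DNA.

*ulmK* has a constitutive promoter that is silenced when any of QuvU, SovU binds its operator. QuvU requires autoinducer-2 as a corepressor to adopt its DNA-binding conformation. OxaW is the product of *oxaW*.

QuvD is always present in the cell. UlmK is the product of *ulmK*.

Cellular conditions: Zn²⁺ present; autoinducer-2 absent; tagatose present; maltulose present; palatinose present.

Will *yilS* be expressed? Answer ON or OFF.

Zn²⁺ is present, so QilS is active.
Autoinducer-2 is absent, so QuvU is inactive.
Tagatose is present, so SovU is inactive.
With no repressor bound, *ulmK* is transcribed.
So UlmK is produced and active.
No repressor is bound and QilS and UlmK are active, so *oxaW* is transcribed.
So OxaW is produced and active.
Palatinose is present, so GorX is active.
No repressor is bound and GorX is active, so *irpS* is transcribed.
So IrpS is produced and active.
QuvD is produced constitutively and is active.
Maltulose is present, so OrvR is active.
No repressor is bound and QuvD and OrvR are active, so *nolX* is transcribed.
So NolX is produced and active.
No repressor is bound and OxaW and IrpS and NolX are active, so *yilS* is transcribed.

ON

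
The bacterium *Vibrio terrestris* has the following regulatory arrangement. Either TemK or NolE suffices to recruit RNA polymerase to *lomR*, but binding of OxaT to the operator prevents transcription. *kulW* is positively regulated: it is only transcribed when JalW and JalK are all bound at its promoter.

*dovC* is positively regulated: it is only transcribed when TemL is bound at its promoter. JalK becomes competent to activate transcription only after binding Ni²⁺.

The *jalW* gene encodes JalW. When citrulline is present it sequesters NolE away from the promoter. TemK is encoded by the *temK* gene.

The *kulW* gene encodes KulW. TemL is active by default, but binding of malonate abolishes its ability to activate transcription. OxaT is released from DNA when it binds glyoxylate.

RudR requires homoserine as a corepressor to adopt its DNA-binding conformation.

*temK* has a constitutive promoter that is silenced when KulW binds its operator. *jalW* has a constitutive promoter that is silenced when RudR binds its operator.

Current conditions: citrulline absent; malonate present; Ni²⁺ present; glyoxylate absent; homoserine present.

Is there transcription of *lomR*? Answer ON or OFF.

OFF

Homoserine is present, so RudR is active.
With repressor RudR bound, *jalW* is not transcribed.
So JalW is not produced.
Ni²⁺ is present, so JalK is active.
Required activator JalW is absent, so *kulW* is not transcribed.
So KulW is not produced.
With no repressor bound, *temK* is transcribed.
So TemK is produced and active.
Citrulline is absent, so NolE is active.
Glyoxylate is absent, so OxaT is active.
With repressor OxaT bound, *lomR* is not transcribed.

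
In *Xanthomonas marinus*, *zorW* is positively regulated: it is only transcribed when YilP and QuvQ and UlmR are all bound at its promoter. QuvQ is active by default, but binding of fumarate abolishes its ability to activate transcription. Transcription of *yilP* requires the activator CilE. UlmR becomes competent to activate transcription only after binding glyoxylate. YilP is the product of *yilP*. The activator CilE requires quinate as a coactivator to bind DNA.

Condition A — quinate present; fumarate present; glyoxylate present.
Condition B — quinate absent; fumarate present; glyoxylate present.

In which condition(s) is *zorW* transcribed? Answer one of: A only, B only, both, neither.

neither

Condition A:
Quinate is present, so CilE is active.
No repressor is bound and CilE is active, so *yilP* is transcribed.
So YilP is produced and active.
Fumarate is present, so QuvQ is inactive.
Glyoxylate is present, so UlmR is active.
Required activator QuvQ is absent, so *zorW* is not transcribed.
→ *zorW* is OFF in A.
Condition B:
Quinate is absent, so CilE is inactive.
Required activator CilE is absent, so *yilP* is not transcribed.
So YilP is not produced.
Fumarate is present, so QuvQ is inactive.
Glyoxylate is present, so UlmR is active.
Required activator YilP is absent, so *zorW* is not transcribed.
→ *zorW* is OFF in B.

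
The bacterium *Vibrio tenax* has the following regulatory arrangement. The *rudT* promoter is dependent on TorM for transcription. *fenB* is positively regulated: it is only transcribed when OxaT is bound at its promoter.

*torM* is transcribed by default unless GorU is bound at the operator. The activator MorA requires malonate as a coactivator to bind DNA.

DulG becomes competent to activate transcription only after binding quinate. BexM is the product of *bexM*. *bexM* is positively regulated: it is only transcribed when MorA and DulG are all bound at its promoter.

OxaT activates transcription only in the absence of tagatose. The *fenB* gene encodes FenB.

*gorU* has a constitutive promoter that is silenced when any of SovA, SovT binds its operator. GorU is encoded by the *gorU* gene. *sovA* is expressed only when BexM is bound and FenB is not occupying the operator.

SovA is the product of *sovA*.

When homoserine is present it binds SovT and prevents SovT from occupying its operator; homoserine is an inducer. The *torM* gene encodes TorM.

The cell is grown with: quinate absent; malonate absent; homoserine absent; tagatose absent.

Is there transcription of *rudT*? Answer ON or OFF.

ON

Tagatose is absent, so OxaT is active.
No repressor is bound and OxaT is active, so *fenB* is transcribed.
So FenB is produced and active.
Malonate is absent, so MorA is inactive.
Quinate is absent, so DulG is inactive.
Required activator MorA is absent, so *bexM* is not transcribed.
So BexM is not produced.
With repressor FenB bound, *sovA* is not transcribed.
So SovA is not produced.
Homoserine is absent, so SovT is active.
With repressor SovT bound, *gorU* is not transcribed.
So GorU is not produced.
With no repressor bound, *torM* is transcribed.
So TorM is produced and active.
No repressor is bound and TorM is active, so *rudT* is transcribed.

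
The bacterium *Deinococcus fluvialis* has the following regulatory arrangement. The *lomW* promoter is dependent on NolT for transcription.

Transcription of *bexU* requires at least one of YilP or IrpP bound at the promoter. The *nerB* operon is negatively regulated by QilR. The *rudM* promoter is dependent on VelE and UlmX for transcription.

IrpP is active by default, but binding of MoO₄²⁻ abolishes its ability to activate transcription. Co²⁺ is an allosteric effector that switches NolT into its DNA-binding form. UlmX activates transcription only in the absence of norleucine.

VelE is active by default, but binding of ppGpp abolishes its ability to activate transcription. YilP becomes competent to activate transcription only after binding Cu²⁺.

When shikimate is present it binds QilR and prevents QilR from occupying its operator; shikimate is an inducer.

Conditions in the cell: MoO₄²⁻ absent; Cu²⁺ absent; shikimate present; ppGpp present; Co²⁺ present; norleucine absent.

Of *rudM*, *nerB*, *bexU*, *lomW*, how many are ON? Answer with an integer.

3

ppGpp is present, so VelE is inactive.
Norleucine is absent, so UlmX is active.
Required activator VelE is absent, so *rudM* is not transcribed.
→ *rudM* is OFF.
Shikimate is present, so QilR is inactive.
With no repressor bound, *nerB* is transcribed.
→ *nerB* is ON.
Cu²⁺ is absent, so YilP is inactive.
MoO₄²⁻ is absent, so IrpP is active.
Activator IrpP is present, so *bexU* is transcribed.
→ *bexU* is ON.
Co²⁺ is present, so NolT is active.
No repressor is bound and NolT is active, so *lomW* is transcribed.
→ *lomW* is ON.
3 of the 4 genes are transcribed.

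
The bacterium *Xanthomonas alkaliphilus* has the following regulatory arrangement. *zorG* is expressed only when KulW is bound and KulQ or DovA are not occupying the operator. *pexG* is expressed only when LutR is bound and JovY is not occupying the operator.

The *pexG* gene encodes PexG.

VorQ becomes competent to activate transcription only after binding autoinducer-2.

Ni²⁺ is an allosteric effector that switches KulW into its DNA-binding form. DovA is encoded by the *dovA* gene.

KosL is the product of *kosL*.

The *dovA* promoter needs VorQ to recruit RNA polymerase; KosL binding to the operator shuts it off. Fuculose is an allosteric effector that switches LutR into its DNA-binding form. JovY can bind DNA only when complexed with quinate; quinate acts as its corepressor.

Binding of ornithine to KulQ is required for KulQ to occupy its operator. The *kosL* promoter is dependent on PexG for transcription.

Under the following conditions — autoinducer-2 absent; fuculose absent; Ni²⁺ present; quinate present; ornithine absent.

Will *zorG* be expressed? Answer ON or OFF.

Ornithine is absent, so KulQ is inactive.
Autoinducer-2 is absent, so VorQ is inactive.
Fuculose is absent, so LutR is inactive.
Quinate is present, so JovY is active.
With repressor JovY bound, *pexG* is not transcribed.
So PexG is not produced.
Required activator PexG is absent, so *kosL* is not transcribed.
So KosL is not produced.
Required activator VorQ is absent, so *dovA* is not transcribed.
So DovA is not produced.
Ni²⁺ is present, so KulW is active.
No repressor is bound and KulW is active, so *zorG* is transcribed.

ON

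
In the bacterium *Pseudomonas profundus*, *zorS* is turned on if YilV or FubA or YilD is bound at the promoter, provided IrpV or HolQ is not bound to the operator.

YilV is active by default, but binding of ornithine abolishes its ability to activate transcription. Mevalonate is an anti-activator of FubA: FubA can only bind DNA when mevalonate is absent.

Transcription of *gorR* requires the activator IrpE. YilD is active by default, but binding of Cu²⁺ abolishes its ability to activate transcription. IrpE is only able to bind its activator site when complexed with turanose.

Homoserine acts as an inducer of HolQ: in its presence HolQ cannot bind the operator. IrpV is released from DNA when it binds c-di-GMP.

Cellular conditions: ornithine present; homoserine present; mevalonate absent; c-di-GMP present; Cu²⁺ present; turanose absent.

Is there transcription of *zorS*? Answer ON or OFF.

ON

c-di-GMP is present, so IrpV is inactive.
Homoserine is present, so HolQ is inactive.
Ornithine is present, so YilV is inactive.
Mevalonate is absent, so FubA is active.
Cu²⁺ is present, so YilD is inactive.
Activator FubA is present, so *zorS* is transcribed.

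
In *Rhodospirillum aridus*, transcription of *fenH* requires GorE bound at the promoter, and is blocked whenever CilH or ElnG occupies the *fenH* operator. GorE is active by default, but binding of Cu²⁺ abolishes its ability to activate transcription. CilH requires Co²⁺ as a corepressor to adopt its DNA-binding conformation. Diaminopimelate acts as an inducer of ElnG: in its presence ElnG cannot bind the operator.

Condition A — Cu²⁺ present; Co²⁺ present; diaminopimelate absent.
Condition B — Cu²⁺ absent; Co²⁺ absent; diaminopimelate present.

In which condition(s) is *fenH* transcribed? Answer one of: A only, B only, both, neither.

B only

Condition A:
Cu²⁺ is present, so GorE is inactive.
Co²⁺ is present, so CilH is active.
Diaminopimelate is absent, so ElnG is active.
With repressor CilH bound, *fenH* is not transcribed.
→ *fenH* is OFF in A.
Condition B:
Cu²⁺ is absent, so GorE is active.
Co²⁺ is absent, so CilH is inactive.
Diaminopimelate is present, so ElnG is inactive.
No repressor is bound and GorE is active, so *fenH* is transcribed.
→ *fenH* is ON in B.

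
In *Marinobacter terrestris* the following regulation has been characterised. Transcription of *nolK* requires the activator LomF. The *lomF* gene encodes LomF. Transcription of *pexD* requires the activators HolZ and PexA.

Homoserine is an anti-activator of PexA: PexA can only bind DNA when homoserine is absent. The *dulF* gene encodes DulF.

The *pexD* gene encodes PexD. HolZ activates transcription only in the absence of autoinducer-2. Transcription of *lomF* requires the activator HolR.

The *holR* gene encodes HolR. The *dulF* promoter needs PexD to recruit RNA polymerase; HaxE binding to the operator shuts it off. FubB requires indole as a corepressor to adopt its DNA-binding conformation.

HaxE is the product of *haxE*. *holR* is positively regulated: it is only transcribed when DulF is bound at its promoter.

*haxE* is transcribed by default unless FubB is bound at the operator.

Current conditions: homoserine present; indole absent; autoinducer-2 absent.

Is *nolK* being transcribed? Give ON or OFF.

Indole is absent, so FubB is inactive.
With no repressor bound, *haxE* is transcribed.
So HaxE is produced and active.
Autoinducer-2 is absent, so HolZ is active.
Homoserine is present, so PexA is inactive.
Required activator PexA is absent, so *pexD* is not transcribed.
So PexD is not produced.
With repressor HaxE bound, *dulF* is not transcribed.
So DulF is not produced.
Required activator DulF is absent, so *holR* is not transcribed.
So HolR is not produced.
Required activator HolR is absent, so *lomF* is not transcribed.
So LomF is not produced.
Required activator LomF is absent, so *nolK* is not transcribed.

OFF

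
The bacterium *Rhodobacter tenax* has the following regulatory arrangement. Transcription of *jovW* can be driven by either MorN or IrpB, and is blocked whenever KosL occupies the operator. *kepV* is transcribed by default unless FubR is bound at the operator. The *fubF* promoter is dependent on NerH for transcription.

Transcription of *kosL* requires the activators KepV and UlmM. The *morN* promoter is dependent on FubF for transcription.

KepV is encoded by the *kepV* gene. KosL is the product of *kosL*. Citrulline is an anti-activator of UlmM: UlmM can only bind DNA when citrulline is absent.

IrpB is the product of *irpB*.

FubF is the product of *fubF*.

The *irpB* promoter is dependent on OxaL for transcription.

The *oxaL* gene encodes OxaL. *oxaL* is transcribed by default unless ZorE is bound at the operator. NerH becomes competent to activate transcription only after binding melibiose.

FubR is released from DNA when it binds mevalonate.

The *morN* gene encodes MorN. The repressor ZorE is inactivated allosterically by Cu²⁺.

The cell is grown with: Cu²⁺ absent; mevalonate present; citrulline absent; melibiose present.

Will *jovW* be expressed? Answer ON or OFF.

Mevalonate is present, so FubR is inactive.
With no repressor bound, *kepV* is transcribed.
So KepV is produced and active.
Citrulline is absent, so UlmM is active.
No repressor is bound and KepV and UlmM are active, so *kosL* is transcribed.
So KosL is produced and active.
Melibiose is present, so NerH is active.
No repressor is bound and NerH is active, so *fubF* is transcribed.
So FubF is produced and active.
No repressor is bound and FubF is active, so *morN* is transcribed.
So MorN is produced and active.
Cu²⁺ is absent, so ZorE is active.
With repressor ZorE bound, *oxaL* is not transcribed.
So OxaL is not produced.
Required activator OxaL is absent, so *irpB* is not transcribed.
So IrpB is not produced.
With repressor KosL bound, *jovW* is not transcribed.

OFF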